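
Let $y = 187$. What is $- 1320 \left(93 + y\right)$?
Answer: $-369600$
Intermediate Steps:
$- 1320 \left(93 + y\right) = - 1320 \left(93 + 187\right) = \left(-1320\right) 280 = -369600$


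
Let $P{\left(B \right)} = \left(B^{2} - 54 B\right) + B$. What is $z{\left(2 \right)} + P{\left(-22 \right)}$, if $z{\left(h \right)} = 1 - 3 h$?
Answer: $1645$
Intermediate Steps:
$P{\left(B \right)} = B^{2} - 53 B$
$z{\left(2 \right)} + P{\left(-22 \right)} = \left(1 - 6\right) - 22 \left(-53 - 22\right) = \left(1 - 6\right) - -1650 = -5 + 1650 = 1645$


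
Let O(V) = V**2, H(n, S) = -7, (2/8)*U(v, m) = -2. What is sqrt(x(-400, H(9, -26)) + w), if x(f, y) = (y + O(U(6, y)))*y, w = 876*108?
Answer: sqrt(94209) ≈ 306.94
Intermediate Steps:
U(v, m) = -8 (U(v, m) = 4*(-2) = -8)
w = 94608
x(f, y) = y*(64 + y) (x(f, y) = (y + (-8)**2)*y = (y + 64)*y = (64 + y)*y = y*(64 + y))
sqrt(x(-400, H(9, -26)) + w) = sqrt(-7*(64 - 7) + 94608) = sqrt(-7*57 + 94608) = sqrt(-399 + 94608) = sqrt(94209)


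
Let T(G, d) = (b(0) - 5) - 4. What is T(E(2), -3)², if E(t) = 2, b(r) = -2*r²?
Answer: 81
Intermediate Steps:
T(G, d) = -9 (T(G, d) = (-2*0² - 5) - 4 = (-2*0 - 5) - 4 = (0 - 5) - 4 = -5 - 4 = -9)
T(E(2), -3)² = (-9)² = 81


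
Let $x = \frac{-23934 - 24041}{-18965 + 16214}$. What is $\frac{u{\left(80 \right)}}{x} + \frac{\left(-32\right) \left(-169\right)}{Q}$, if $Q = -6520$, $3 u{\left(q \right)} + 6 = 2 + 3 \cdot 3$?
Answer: $- \frac{1147773}{1563985} \approx -0.73388$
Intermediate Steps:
$u{\left(q \right)} = \frac{5}{3}$ ($u{\left(q \right)} = -2 + \frac{2 + 3 \cdot 3}{3} = -2 + \frac{2 + 9}{3} = -2 + \frac{1}{3} \cdot 11 = -2 + \frac{11}{3} = \frac{5}{3}$)
$x = \frac{47975}{2751}$ ($x = - \frac{47975}{-2751} = \left(-47975\right) \left(- \frac{1}{2751}\right) = \frac{47975}{2751} \approx 17.439$)
$\frac{u{\left(80 \right)}}{x} + \frac{\left(-32\right) \left(-169\right)}{Q} = \frac{5}{3 \cdot \frac{47975}{2751}} + \frac{\left(-32\right) \left(-169\right)}{-6520} = \frac{5}{3} \cdot \frac{2751}{47975} + 5408 \left(- \frac{1}{6520}\right) = \frac{917}{9595} - \frac{676}{815} = - \frac{1147773}{1563985}$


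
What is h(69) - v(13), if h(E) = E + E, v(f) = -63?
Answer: 201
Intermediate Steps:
h(E) = 2*E
h(69) - v(13) = 2*69 - 1*(-63) = 138 + 63 = 201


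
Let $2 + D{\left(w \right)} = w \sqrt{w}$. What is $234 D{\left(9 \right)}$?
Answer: $5850$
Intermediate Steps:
$D{\left(w \right)} = -2 + w^{\frac{3}{2}}$ ($D{\left(w \right)} = -2 + w \sqrt{w} = -2 + w^{\frac{3}{2}}$)
$234 D{\left(9 \right)} = 234 \left(-2 + 9^{\frac{3}{2}}\right) = 234 \left(-2 + 27\right) = 234 \cdot 25 = 5850$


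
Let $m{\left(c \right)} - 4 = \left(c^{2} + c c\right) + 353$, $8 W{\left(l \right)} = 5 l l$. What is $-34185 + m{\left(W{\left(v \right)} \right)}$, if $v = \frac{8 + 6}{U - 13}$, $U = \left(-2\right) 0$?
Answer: $- \frac{1932262991}{57122} \approx -33827.0$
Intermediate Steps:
$U = 0$
$v = - \frac{14}{13}$ ($v = \frac{8 + 6}{0 - 13} = \frac{14}{-13} = 14 \left(- \frac{1}{13}\right) = - \frac{14}{13} \approx -1.0769$)
$W{\left(l \right)} = \frac{5 l^{2}}{8}$ ($W{\left(l \right)} = \frac{5 l l}{8} = \frac{5 l^{2}}{8}$)
$m{\left(c \right)} = 357 + 2 c^{2}$ ($m{\left(c \right)} = 4 + \left(\left(c^{2} + c c\right) + 353\right) = 4 + \left(\left(c^{2} + c^{2}\right) + 353\right) = 4 + \left(2 c^{2} + 353\right) = 4 + \left(353 + 2 c^{2}\right) = 357 + 2 c^{2}$)
$-34185 + m{\left(W{\left(v \right)} \right)} = -34185 + \left(357 + 2 \left(\frac{5 \left(- \frac{14}{13}\right)^{2}}{8}\right)^{2}\right) = -34185 + \left(357 + 2 \left(\frac{5}{8} \cdot \frac{196}{169}\right)^{2}\right) = -34185 + \left(357 + 2 \left(\frac{245}{338}\right)^{2}\right) = -34185 + \left(357 + 2 \cdot \frac{60025}{114244}\right) = -34185 + \left(357 + \frac{60025}{57122}\right) = -34185 + \frac{20452579}{57122} = - \frac{1932262991}{57122}$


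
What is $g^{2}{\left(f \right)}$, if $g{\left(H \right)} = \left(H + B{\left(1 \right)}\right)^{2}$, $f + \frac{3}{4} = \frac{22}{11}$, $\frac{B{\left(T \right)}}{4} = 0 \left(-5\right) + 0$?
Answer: $\frac{625}{256} \approx 2.4414$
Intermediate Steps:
$B{\left(T \right)} = 0$ ($B{\left(T \right)} = 4 \left(0 \left(-5\right) + 0\right) = 4 \left(0 + 0\right) = 4 \cdot 0 = 0$)
$f = \frac{5}{4}$ ($f = - \frac{3}{4} + \frac{22}{11} = - \frac{3}{4} + 22 \cdot \frac{1}{11} = - \frac{3}{4} + 2 = \frac{5}{4} \approx 1.25$)
$g{\left(H \right)} = H^{2}$ ($g{\left(H \right)} = \left(H + 0\right)^{2} = H^{2}$)
$g^{2}{\left(f \right)} = \left(\left(\frac{5}{4}\right)^{2}\right)^{2} = \left(\frac{25}{16}\right)^{2} = \frac{625}{256}$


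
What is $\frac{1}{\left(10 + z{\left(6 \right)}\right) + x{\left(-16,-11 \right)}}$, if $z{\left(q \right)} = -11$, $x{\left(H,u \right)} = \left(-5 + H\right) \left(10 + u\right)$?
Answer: $\frac{1}{20} \approx 0.05$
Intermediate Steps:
$\frac{1}{\left(10 + z{\left(6 \right)}\right) + x{\left(-16,-11 \right)}} = \frac{1}{\left(10 - 11\right) - -21} = \frac{1}{-1 + \left(-50 + 55 - 160 + 176\right)} = \frac{1}{-1 + 21} = \frac{1}{20}$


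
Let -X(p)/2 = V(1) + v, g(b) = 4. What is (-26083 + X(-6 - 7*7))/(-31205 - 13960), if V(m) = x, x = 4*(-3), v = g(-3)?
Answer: 8689/15055 ≈ 0.57715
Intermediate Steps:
v = 4
x = -12
V(m) = -12
X(p) = 16 (X(p) = -2*(-12 + 4) = -2*(-8) = 16)
(-26083 + X(-6 - 7*7))/(-31205 - 13960) = (-26083 + 16)/(-31205 - 13960) = -26067/(-45165) = -26067*(-1/45165) = 8689/15055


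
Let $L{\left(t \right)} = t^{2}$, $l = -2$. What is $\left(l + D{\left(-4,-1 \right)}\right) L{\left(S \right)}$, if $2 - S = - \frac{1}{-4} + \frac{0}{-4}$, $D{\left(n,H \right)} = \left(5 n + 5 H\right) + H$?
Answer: $- \frac{343}{4} \approx -85.75$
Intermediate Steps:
$D{\left(n,H \right)} = 5 n + 6 H$ ($D{\left(n,H \right)} = \left(5 H + 5 n\right) + H = 5 n + 6 H$)
$S = \frac{7}{4}$ ($S = 2 - \left(- \frac{1}{-4} + \frac{0}{-4}\right) = 2 - \left(\left(-1\right) \left(- \frac{1}{4}\right) + 0 \left(- \frac{1}{4}\right)\right) = 2 - \left(\frac{1}{4} + 0\right) = 2 - \frac{1}{4} = \frac{7}{4} \approx 1.75$)
$\left(l + D{\left(-4,-1 \right)}\right) L{\left(S \right)} = \left(-2 + \left(5 \left(-4\right) + 6 \left(-1\right)\right)\right) \left(\frac{7}{4}\right)^{2} = \left(-2 - 26\right) \frac{49}{16} = \left(-28\right) \frac{49}{16} = - \frac{343}{4}$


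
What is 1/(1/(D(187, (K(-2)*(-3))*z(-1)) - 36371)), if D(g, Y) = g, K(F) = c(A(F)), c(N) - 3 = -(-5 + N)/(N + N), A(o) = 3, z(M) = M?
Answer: -36184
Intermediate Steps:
c(N) = 3 - (-5 + N)/(2*N) (c(N) = 3 - (-5 + N)/(N + N) = 3 - (-5 + N)/(2*N))
K(F) = 10/3 (K(F) = (5/2)*(1 + 3)/3 = (5/2)*(1/3)*4 = 10/3)
1/(1/(D(187, (K(-2)*(-3))*z(-1)) - 36371)) = 1/(1/(187 - 36371)) = 1/(1/(-36184)) = 1/(-1/36184) = -36184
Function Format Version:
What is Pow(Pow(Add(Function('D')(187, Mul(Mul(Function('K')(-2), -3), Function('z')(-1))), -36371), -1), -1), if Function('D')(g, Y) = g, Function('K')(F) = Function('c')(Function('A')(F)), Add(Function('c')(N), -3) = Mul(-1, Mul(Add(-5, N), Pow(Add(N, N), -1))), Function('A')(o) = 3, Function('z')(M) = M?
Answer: -36184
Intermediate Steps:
Function('c')(N) = Add(3, Mul(Rational(-1, 2), Pow(N, -1), Add(-5, N))) (Function('c')(N) = Add(3, Mul(-1, Mul(Add(-5, N), Pow(Add(N, N), -1)))) = Add(3, Mul(-1, Mul(Add(-5, N), Pow(Mul(2, N), -1)))) = Add(3, Mul(-1, Mul(Add(-5, N), Mul(Rational(1, 2), Pow(N, -1))))) = Add(3, Mul(-1, Mul(Rational(1, 2), Pow(N, -1), Add(-5, N)))) = Add(3, Mul(Rational(-1, 2), Pow(N, -1), Add(-5, N))))
Function('K')(F) = Rational(10, 3) (Function('K')(F) = Mul(Rational(5, 2), Pow(3, -1), Add(1, 3)) = Mul(Rational(5, 2), Rational(1, 3), 4) = Rational(10, 3))
Pow(Pow(Add(Function('D')(187, Mul(Mul(Function('K')(-2), -3), Function('z')(-1))), -36371), -1), -1) = Pow(Pow(Add(187, -36371), -1), -1) = Pow(Pow(-36184, -1), -1) = Pow(Rational(-1, 36184), -1) = -36184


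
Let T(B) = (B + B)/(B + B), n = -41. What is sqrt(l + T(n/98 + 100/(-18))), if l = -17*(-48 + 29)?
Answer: 18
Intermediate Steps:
l = 323 (l = -17*(-19) = 323)
T(B) = 1 (T(B) = (2*B)/((2*B)) = (2*B)*(1/(2*B)) = 1)
sqrt(l + T(n/98 + 100/(-18))) = sqrt(323 + 1) = sqrt(324) = 18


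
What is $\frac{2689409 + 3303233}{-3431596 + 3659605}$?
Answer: $\frac{5992642}{228009} \approx 26.282$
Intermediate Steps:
$\frac{2689409 + 3303233}{-3431596 + 3659605} = \frac{5992642}{228009}$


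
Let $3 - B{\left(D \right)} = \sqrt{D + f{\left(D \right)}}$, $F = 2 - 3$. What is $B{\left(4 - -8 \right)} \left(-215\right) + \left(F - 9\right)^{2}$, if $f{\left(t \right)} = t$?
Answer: $-545 + 430 \sqrt{6} \approx 508.28$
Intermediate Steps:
$F = -1$
$B{\left(D \right)} = 3 - \sqrt{2} \sqrt{D}$ ($B{\left(D \right)} = 3 - \sqrt{D + D} = 3 - \sqrt{2 D} = 3 - \sqrt{2} \sqrt{D}$)
$B{\left(4 - -8 \right)} \left(-215\right) + \left(F - 9\right)^{2} = \left(3 - \sqrt{2} \sqrt{4 - -8}\right) \left(-215\right) + \left(-1 - 9\right)^{2} = \left(3 - \sqrt{2} \sqrt{4 + 8}\right) \left(-215\right) + \left(-10\right)^{2} = \left(3 - \sqrt{2} \sqrt{12}\right) \left(-215\right) + 100 = \left(3 - \sqrt{2} \cdot 2 \sqrt{3}\right) \left(-215\right) + 100 = \left(3 - 2 \sqrt{6}\right) \left(-215\right) + 100 = \left(-645 + 430 \sqrt{6}\right) + 100 = -545 + 430 \sqrt{6}$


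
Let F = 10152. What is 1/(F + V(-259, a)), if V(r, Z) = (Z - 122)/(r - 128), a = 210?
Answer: 387/3928736 ≈ 9.8505e-5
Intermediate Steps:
V(r, Z) = (-122 + Z)/(-128 + r)
1/(F + V(-259, a)) = 1/(10152 + (-122 + 210)/(-128 - 259)) = 1/(10152 + 88/(-387)) = 1/(10152 - 1/387*88) = 1/(10152 - 88/387) = 1/(3928736/387) = 387/3928736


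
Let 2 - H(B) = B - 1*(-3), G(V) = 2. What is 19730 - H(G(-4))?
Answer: 19733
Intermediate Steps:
H(B) = -1 - B (H(B) = 2 - (B - 1*(-3)) = 2 - (B + 3) = 2 - (3 + B) = 2 + (-3 - B) = -1 - B)
19730 - H(G(-4)) = 19730 - (-1 - 1*2) = 19730 - (-1 - 2) = 19730 - 1*(-3) = 19730 + 3 = 19733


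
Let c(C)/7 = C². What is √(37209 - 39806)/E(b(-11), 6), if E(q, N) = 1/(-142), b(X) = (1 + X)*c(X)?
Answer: -994*I*√53 ≈ -7236.4*I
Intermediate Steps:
c(C) = 7*C²
b(X) = 7*X²*(1 + X) (b(X) = (1 + X)*(7*X²) = 7*X²*(1 + X))
E(q, N) = -1/142
√(37209 - 39806)/E(b(-11), 6) = √(37209 - 39806)/(-1/142) = √(-2597)*(-142) = (7*I*√53)*(-142) = -994*I*√53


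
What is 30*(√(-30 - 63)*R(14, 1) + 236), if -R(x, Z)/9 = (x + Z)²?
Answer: 7080 - 60750*I*√93 ≈ 7080.0 - 5.8585e+5*I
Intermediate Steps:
R(x, Z) = -9*(Z + x)² (R(x, Z) = -9*(x + Z)² = -9*(Z + x)²)
30*(√(-30 - 63)*R(14, 1) + 236) = 30*(√(-30 - 63)*(-9*(1 + 14)²) + 236) = 30*(√(-93)*(-9*15²) + 236) = 30*((I*√93)*(-9*225) + 236) = 30*((I*√93)*(-2025) + 236) = 30*(-2025*I*√93 + 236) = 30*(236 - 2025*I*√93) = 7080 - 60750*I*√93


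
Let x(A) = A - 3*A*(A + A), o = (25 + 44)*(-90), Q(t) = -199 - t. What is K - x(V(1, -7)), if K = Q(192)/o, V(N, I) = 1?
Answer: 1367/270 ≈ 5.0630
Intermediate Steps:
o = -6210 (o = 69*(-90) = -6210)
x(A) = A - 6*A**2 (x(A) = A - 3*A*2*A = A - 6*A**2)
K = 17/270 (K = (-199 - 1*192)/(-6210) = (-199 - 192)*(-1/6210) = -391*(-1/6210) = 17/270 ≈ 0.062963)
K - x(V(1, -7)) = 17/270 - (1 - 6*1) = 17/270 - (1 - 6) = 17/270 - (-5) = 17/270 - 1*(-5) = 17/270 + 5 = 1367/270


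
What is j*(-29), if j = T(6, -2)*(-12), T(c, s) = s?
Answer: -696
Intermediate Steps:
j = 24 (j = -2*(-12) = 24)
j*(-29) = 24*(-29) = -696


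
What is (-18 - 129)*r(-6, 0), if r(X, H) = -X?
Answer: -882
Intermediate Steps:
(-18 - 129)*r(-6, 0) = (-18 - 129)*(-1*(-6)) = -147*6 = -882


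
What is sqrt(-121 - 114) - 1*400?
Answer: -400 + I*sqrt(235) ≈ -400.0 + 15.33*I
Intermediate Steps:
sqrt(-121 - 114) - 1*400 = sqrt(-235) - 400 = I*sqrt(235) - 400 = -400 + I*sqrt(235)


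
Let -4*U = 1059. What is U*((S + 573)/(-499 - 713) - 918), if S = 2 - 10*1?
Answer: 392952893/1616 ≈ 2.4316e+5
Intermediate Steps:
U = -1059/4 (U = -1/4*1059 = -1059/4 ≈ -264.75)
S = -8 (S = 2 - 10 = -8)
U*((S + 573)/(-499 - 713) - 918) = -1059*((-8 + 573)/(-499 - 713) - 918)/4 = -1059*(565/(-1212) - 918)/4 = -1059*(565*(-1/1212) - 918)/4 = -1059*(-565/1212 - 918)/4 = -1059/4*(-1113181/1212) = 392952893/1616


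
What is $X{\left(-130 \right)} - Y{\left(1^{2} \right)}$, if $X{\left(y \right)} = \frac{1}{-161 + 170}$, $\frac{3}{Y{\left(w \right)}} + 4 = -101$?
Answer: $\frac{44}{315} \approx 0.13968$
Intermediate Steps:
$Y{\left(w \right)} = - \frac{1}{35}$ ($Y{\left(w \right)} = \frac{3}{-4 - 101} = \frac{3}{-105} = 3 \left(- \frac{1}{105}\right) = - \frac{1}{35}$)
$X{\left(y \right)} = \frac{1}{9}$
$X{\left(-130 \right)} - Y{\left(1^{2} \right)} = \frac{1}{9} - - \frac{1}{35} = \frac{1}{9} + \frac{1}{35} = \frac{44}{315}$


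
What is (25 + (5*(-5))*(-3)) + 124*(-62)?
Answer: -7588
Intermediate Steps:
(25 + (5*(-5))*(-3)) + 124*(-62) = (25 - 25*(-3)) - 7688 = (25 + 75) - 7688 = 100 - 7688 = -7588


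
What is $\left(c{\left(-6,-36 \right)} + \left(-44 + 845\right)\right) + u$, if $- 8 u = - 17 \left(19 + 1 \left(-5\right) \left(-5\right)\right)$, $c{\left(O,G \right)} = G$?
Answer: $\frac{1717}{2} \approx 858.5$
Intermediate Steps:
$u = \frac{187}{2}$ ($u = - \frac{\left(-17\right) \left(19 + 1 \left(-5\right) \left(-5\right)\right)}{8} = - \frac{\left(-17\right) \left(19 - -25\right)}{8} = - \frac{\left(-17\right) \left(19 + 25\right)}{8} = - \frac{\left(-17\right) 44}{8} = \left(- \frac{1}{8}\right) \left(-748\right) = \frac{187}{2} \approx 93.5$)
$\left(c{\left(-6,-36 \right)} + \left(-44 + 845\right)\right) + u = \left(-36 + \left(-44 + 845\right)\right) + \frac{187}{2} = \left(-36 + 801\right) + \frac{187}{2} = 765 + \frac{187}{2} = \frac{1717}{2}$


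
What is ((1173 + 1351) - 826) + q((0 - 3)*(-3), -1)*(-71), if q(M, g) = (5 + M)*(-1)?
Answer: 2692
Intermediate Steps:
q(M, g) = -5 - M
((1173 + 1351) - 826) + q((0 - 3)*(-3), -1)*(-71) = ((1173 + 1351) - 826) + (-5 - (0 - 3)*(-3))*(-71) = (2524 - 826) + (-5 - (-3)*(-3))*(-71) = 1698 + (-5 - 1*9)*(-71) = 1698 + (-5 - 9)*(-71) = 1698 - 14*(-71) = 1698 + 994 = 2692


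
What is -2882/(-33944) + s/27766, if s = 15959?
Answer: 155433477/235622276 ≈ 0.65967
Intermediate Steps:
-2882/(-33944) + s/27766 = -2882/(-33944) + 15959/27766 = -2882*(-1/33944) + 15959*(1/27766) = 1441/16972 + 15959/27766 = 155433477/235622276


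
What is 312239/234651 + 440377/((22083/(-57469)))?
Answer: -38814030522042/33867961 ≈ -1.1460e+6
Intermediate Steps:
312239/234651 + 440377/((22083/(-57469))) = 312239*(1/234651) + 440377/((22083*(-1/57469))) = 18367/13803 + 440377/(-22083/57469) = 18367/13803 + 440377*(-57469/22083) = 18367/13803 - 25308025813/22083 = -38814030522042/33867961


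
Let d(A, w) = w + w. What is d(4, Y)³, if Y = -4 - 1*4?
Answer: -4096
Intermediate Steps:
Y = -8 (Y = -4 - 4 = -8)
d(A, w) = 2*w
d(4, Y)³ = (2*(-8))³ = (-16)³ = -4096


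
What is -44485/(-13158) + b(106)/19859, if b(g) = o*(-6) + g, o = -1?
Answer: 126414473/37329246 ≈ 3.3865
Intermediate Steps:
b(g) = 6 + g (b(g) = -1*(-6) + g = 6 + g)
-44485/(-13158) + b(106)/19859 = -44485/(-13158) + (6 + 106)/19859 = -44485*(-1/13158) + 112*(1/19859) = 44485/13158 + 16/2837 = 126414473/37329246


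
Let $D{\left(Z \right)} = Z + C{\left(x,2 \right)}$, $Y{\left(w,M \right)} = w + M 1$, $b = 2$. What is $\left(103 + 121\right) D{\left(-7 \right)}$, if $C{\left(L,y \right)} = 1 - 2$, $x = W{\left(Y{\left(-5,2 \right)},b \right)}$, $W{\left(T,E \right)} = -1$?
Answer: $-1792$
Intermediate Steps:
$Y{\left(w,M \right)} = M + w$ ($Y{\left(w,M \right)} = w + M = M + w$)
$x = -1$
$C{\left(L,y \right)} = -1$
$D{\left(Z \right)} = -1 + Z$ ($D{\left(Z \right)} = Z - 1 = -1 + Z$)
$\left(103 + 121\right) D{\left(-7 \right)} = \left(103 + 121\right) \left(-1 - 7\right) = 224 \left(-8\right) = -1792$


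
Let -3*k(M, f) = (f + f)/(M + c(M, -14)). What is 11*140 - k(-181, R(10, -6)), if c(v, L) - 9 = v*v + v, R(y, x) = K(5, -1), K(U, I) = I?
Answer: 74862479/48612 ≈ 1540.0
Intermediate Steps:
R(y, x) = -1
c(v, L) = 9 + v + v² (c(v, L) = 9 + (v*v + v) = 9 + (v² + v) = 9 + (v + v²) = 9 + v + v²)
k(M, f) = -2*f/(3*(9 + M² + 2*M)) (k(M, f) = -(f + f)/(3*(M + (9 + M + M²))) = -2*f/(3*(9 + M² + 2*M)))
11*140 - k(-181, R(10, -6)) = 11*140 - (-2)*(-1)/(27 + 3*(-181)² + 6*(-181)) = 1540 - (-2)*(-1)/(27 + 3*32761 - 1086) = 1540 - (-2)*(-1)/(27 + 98283 - 1086) = 1540 - (-2)*(-1)/97224 = 1540 - 1*1/48612 = 1540 - 1/48612 = 74862479/48612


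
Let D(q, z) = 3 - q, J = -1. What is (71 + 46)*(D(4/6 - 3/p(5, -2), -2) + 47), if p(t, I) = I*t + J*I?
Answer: 45825/8 ≈ 5728.1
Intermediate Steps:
p(t, I) = -I + I*t (p(t, I) = I*t - I = -I + I*t)
(71 + 46)*(D(4/6 - 3/p(5, -2), -2) + 47) = (71 + 46)*((3 - (4/6 - 3*(-1/(2*(-1 + 5))))) + 47) = 117*((3 - (4*(⅙) - 3/((-2*4)))) + 47) = 117*((3 - (⅔ - 3/(-8))) + 47) = 117*((3 - (⅔ - 3*(-⅛))) + 47) = 117*((3 - (⅔ + 3/8)) + 47) = 117*((3 - 1*25/24) + 47) = 117*((3 - 25/24) + 47) = 117*(47/24 + 47) = 117*(1175/24) = 45825/8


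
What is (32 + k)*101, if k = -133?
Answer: -10201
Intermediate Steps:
(32 + k)*101 = (32 - 133)*101 = -101*101 = -10201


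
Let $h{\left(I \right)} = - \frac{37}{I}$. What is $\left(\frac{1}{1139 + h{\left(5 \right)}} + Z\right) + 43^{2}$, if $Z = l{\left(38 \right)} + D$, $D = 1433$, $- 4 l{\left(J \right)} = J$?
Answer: $\frac{9257905}{2829} \approx 3272.5$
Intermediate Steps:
$l{\left(J \right)} = - \frac{J}{4}$
$Z = \frac{2847}{2}$ ($Z = \left(- \frac{1}{4}\right) 38 + 1433 = - \frac{19}{2} + 1433 = \frac{2847}{2} \approx 1423.5$)
$\left(\frac{1}{1139 + h{\left(5 \right)}} + Z\right) + 43^{2} = \left(\frac{1}{1139 - \frac{37}{5}} + \frac{2847}{2}\right) + 43^{2} = \left(\frac{1}{1139 - \frac{37}{5}} + \frac{2847}{2}\right) + 1849 = \left(\frac{1}{\frac{5658}{5}} + \frac{2847}{2}\right) + 1849 = \left(\frac{5}{5658} + \frac{2847}{2}\right) + 1849 = \frac{4027084}{2829} + 1849 = \frac{9257905}{2829}$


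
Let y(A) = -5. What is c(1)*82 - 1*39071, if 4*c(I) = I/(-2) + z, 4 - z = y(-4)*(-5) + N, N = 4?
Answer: -158375/4 ≈ -39594.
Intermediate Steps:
z = -25 (z = 4 - (-5*(-5) + 4) = 4 - (25 + 4) = 4 - 1*29 = 4 - 29 = -25)
c(I) = -25/4 - I/8 (c(I) = (I/(-2) - 25)/4 = (I*(-½) - 25)/4 = (-I/2 - 25)/4 = (-25 - I/2)/4 = -25/4 - I/8)
c(1)*82 - 1*39071 = (-25/4 - ⅛*1)*82 - 1*39071 = (-25/4 - ⅛)*82 - 39071 = -51/8*82 - 39071 = -2091/4 - 39071 = -158375/4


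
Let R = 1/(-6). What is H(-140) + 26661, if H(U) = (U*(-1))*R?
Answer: 79913/3 ≈ 26638.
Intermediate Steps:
R = -1/6 ≈ -0.16667
H(U) = U/6 (H(U) = (U*(-1))*(-1/6) = -U*(-1/6) = U/6)
H(-140) + 26661 = (1/6)*(-140) + 26661 = -70/3 + 26661 = 79913/3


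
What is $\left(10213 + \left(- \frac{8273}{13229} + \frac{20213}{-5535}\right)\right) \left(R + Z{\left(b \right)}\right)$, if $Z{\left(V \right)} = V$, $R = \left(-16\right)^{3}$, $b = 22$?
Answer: $- \frac{24758935332194}{595305} \approx -4.159 \cdot 10^{7}$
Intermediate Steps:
$R = -4096$
$\left(10213 + \left(- \frac{8273}{13229} + \frac{20213}{-5535}\right)\right) \left(R + Z{\left(b \right)}\right) = \left(10213 + \left(- \frac{8273}{13229} + \frac{20213}{-5535}\right)\right) \left(-4096 + 22\right) = \left(10213 + \left(\left(-8273\right) \frac{1}{13229} + 20213 \left(- \frac{1}{5535}\right)\right)\right) \left(-4074\right) = \left(10213 - \frac{7638752}{1785915}\right) \left(-4074\right) = \frac{18231911143}{1785915} \left(-4074\right) = - \frac{24758935332194}{595305}$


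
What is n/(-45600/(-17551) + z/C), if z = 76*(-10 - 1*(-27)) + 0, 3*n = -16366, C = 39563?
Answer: -5682031452979/2740123038 ≈ -2073.6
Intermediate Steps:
n = -16366/3 (n = (⅓)*(-16366) = -16366/3 ≈ -5455.3)
z = 1292 (z = 76*(-10 + 27) + 0 = 76*17 + 0 = 1292 + 0 = 1292)
n/(-45600/(-17551) + z/C) = -16366/(3*(-45600/(-17551) + 1292/39563)) = -16366/(3*(-45600*(-1/17551) + 1292*(1/39563))) = -16366/(3*(45600/17551 + 1292/39563)) = -16366/(3*1826748692/694370213) = -16366/3*694370213/1826748692 = -5682031452979/2740123038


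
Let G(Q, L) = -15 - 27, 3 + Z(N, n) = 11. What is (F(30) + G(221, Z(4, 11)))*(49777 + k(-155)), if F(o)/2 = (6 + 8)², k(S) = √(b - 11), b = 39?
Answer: 17421950 + 700*√7 ≈ 1.7424e+7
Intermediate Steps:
Z(N, n) = 8 (Z(N, n) = -3 + 11 = 8)
G(Q, L) = -42
k(S) = 2*√7 (k(S) = √(39 - 11) = √28 = 2*√7)
F(o) = 392 (F(o) = 2*(6 + 8)² = 2*14² = 2*196 = 392)
(F(30) + G(221, Z(4, 11)))*(49777 + k(-155)) = (392 - 42)*(49777 + 2*√7) = 350*(49777 + 2*√7) = 17421950 + 700*√7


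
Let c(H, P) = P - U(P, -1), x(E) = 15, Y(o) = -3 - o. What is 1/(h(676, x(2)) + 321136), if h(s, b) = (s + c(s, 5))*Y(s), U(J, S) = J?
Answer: -1/137868 ≈ -7.2533e-6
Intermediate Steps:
c(H, P) = 0 (c(H, P) = P - P = 0)
h(s, b) = s*(-3 - s) (h(s, b) = (s + 0)*(-3 - s) = s*(-3 - s))
1/(h(676, x(2)) + 321136) = 1/(-1*676*(3 + 676) + 321136) = 1/(-1*676*679 + 321136) = 1/(-459004 + 321136) = 1/(-137868) = -1/137868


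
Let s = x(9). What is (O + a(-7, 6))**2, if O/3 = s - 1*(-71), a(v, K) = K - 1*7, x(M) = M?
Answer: 57121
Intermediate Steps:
a(v, K) = -7 + K (a(v, K) = K - 7 = -7 + K)
s = 9
O = 240 (O = 3*(9 - 1*(-71)) = 3*(9 + 71) = 3*80 = 240)
(O + a(-7, 6))**2 = (240 + (-7 + 6))**2 = (240 - 1)**2 = 239**2 = 57121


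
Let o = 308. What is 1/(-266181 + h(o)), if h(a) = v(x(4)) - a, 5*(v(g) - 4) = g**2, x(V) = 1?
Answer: -5/1332424 ≈ -3.7526e-6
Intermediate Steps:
v(g) = 4 + g**2/5
h(a) = 21/5 - a (h(a) = (4 + (1/5)*1**2) - a = (4 + (1/5)*1) - a = (4 + 1/5) - a = 21/5 - a)
1/(-266181 + h(o)) = 1/(-266181 + (21/5 - 1*308)) = 1/(-266181 + (21/5 - 308)) = 1/(-266181 - 1519/5) = 1/(-1332424/5) = -5/1332424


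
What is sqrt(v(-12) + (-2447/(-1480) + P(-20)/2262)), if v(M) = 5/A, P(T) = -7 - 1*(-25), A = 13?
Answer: sqrt(159236064910)/278980 ≈ 1.4304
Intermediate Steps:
P(T) = 18 (P(T) = -7 + 25 = 18)
v(M) = 5/13
sqrt(v(-12) + (-2447/(-1480) + P(-20)/2262)) = sqrt(5/13 + (-2447/(-1480) + 18/2262)) = sqrt(5/13 + (-2447*(-1/1480) + 18*(1/2262))) = sqrt(5/13 + (2447/1480 + 3/377)) = sqrt(5/13 + 926959/557960) = sqrt(1141559/557960) = sqrt(159236064910)/278980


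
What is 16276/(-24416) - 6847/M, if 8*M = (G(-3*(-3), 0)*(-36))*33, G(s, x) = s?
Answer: 72711739/16315992 ≈ 4.4565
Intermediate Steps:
M = -2673/2 (M = ((-3*(-3)*(-36))*33)/8 = ((9*(-36))*33)/8 = (-324*33)/8 = (1/8)*(-10692) = -2673/2 ≈ -1336.5)
16276/(-24416) - 6847/M = 16276/(-24416) - 6847/(-2673/2) = 16276*(-1/24416) - 6847*(-2/2673) = -4069/6104 + 13694/2673 = 72711739/16315992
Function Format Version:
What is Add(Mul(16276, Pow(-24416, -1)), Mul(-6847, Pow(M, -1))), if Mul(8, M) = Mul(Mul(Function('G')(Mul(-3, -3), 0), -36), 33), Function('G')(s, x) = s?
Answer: Rational(72711739, 16315992) ≈ 4.4565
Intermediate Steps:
M = Rational(-2673, 2) (M = Mul(Rational(1, 8), Mul(Mul(Mul(-3, -3), -36), 33)) = Mul(Rational(1, 8), Mul(Mul(9, -36), 33)) = Mul(Rational(1, 8), Mul(-324, 33)) = Mul(Rational(1, 8), -10692) = Rational(-2673, 2) ≈ -1336.5)
Add(Mul(16276, Pow(-24416, -1)), Mul(-6847, Pow(M, -1))) = Add(Mul(16276, Pow(-24416, -1)), Mul(-6847, Pow(Rational(-2673, 2), -1))) = Add(Mul(16276, Rational(-1, 24416)), Mul(-6847, Rational(-2, 2673))) = Add(Rational(-4069, 6104), Rational(13694, 2673)) = Rational(72711739, 16315992)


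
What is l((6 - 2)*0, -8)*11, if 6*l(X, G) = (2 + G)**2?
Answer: 66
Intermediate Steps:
l(X, G) = (2 + G)**2/6
l((6 - 2)*0, -8)*11 = ((2 - 8)**2/6)*11 = ((1/6)*(-6)**2)*11 = ((1/6)*36)*11 = 6*11 = 66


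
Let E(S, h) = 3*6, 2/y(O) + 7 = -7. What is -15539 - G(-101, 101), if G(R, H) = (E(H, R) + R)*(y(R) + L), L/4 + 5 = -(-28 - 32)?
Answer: 18964/7 ≈ 2709.1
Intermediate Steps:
y(O) = -1/7 (y(O) = 2/(-7 - 7) = 2/(-14) = 2*(-1/14) = -1/7)
L = 220 (L = -20 + 4*(-(-28 - 32)) = -20 + 4*(-1*(-60)) = -20 + 4*60 = -20 + 240 = 220)
E(S, h) = 18
G(R, H) = 27702/7 + 1539*R/7 (G(R, H) = (18 + R)*(-1/7 + 220) = (18 + R)*(1539/7) = 27702/7 + 1539*R/7)
-15539 - G(-101, 101) = -15539 - (27702/7 + (1539/7)*(-101)) = -15539 - (27702/7 - 155439/7) = -15539 - 1*(-127737/7) = -15539 + 127737/7 = 18964/7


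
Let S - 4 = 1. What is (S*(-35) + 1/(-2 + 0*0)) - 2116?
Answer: -4583/2 ≈ -2291.5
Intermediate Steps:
S = 5 (S = 4 + 1 = 5)
(S*(-35) + 1/(-2 + 0*0)) - 2116 = (5*(-35) + 1/(-2 + 0*0)) - 2116 = (-175 + 1/(-2 + 0)) - 2116 = (-175 + 1/(-2)) - 2116 = (-175 - ½) - 2116 = -351/2 - 2116 = -4583/2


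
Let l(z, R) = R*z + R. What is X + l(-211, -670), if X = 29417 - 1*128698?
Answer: 41419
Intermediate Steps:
l(z, R) = R + R*z
X = -99281 (X = 29417 - 128698 = -99281)
X + l(-211, -670) = -99281 - 670*(1 - 211) = -99281 - 670*(-210) = -99281 + 140700 = 41419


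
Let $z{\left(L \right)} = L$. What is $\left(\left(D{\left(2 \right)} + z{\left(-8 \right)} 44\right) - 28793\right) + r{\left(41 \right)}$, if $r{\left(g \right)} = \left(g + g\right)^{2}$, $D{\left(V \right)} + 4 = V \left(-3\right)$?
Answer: $-22431$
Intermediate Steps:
$D{\left(V \right)} = -4 - 3 V$ ($D{\left(V \right)} = -4 + V \left(-3\right) = -4 - 3 V$)
$r{\left(g \right)} = 4 g^{2}$ ($r{\left(g \right)} = \left(2 g\right)^{2} = 4 g^{2}$)
$\left(\left(D{\left(2 \right)} + z{\left(-8 \right)} 44\right) - 28793\right) + r{\left(41 \right)} = \left(\left(\left(-4 - 6\right) - 352\right) - 28793\right) + 4 \cdot 41^{2} = \left(\left(\left(-4 - 6\right) - 352\right) - 28793\right) + 4 \cdot 1681 = \left(\left(-10 - 352\right) - 28793\right) + 6724 = \left(-362 - 28793\right) + 6724 = -29155 + 6724 = -22431$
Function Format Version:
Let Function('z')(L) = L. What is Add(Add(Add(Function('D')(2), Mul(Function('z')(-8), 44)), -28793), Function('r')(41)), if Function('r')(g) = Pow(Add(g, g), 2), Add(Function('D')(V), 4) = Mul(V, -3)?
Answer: -22431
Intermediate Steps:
Function('D')(V) = Add(-4, Mul(-3, V)) (Function('D')(V) = Add(-4, Mul(V, -3)) = Add(-4, Mul(-3, V)))
Function('r')(g) = Mul(4, Pow(g, 2)) (Function('r')(g) = Pow(Mul(2, g), 2) = Mul(4, Pow(g, 2)))
Add(Add(Add(Function('D')(2), Mul(Function('z')(-8), 44)), -28793), Function('r')(41)) = Add(Add(Add(Add(-4, Mul(-3, 2)), Mul(-8, 44)), -28793), Mul(4, Pow(41, 2))) = Add(Add(Add(Add(-4, -6), -352), -28793), Mul(4, 1681)) = Add(Add(Add(-10, -352), -28793), 6724) = Add(Add(-362, -28793), 6724) = Add(-29155, 6724) = -22431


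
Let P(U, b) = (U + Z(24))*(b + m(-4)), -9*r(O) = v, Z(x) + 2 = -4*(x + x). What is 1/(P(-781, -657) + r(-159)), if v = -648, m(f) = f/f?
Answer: 1/639672 ≈ 1.5633e-6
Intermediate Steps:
m(f) = 1
Z(x) = -2 - 8*x (Z(x) = -2 - 4*(x + x) = -2 - 8*x)
r(O) = 72 (r(O) = -⅑*(-648) = 72)
P(U, b) = (1 + b)*(-194 + U) (P(U, b) = (U + (-2 - 8*24))*(b + 1) = (U + (-2 - 192))*(1 + b) = (U - 194)*(1 + b) = (-194 + U)*(1 + b) = (1 + b)*(-194 + U))
1/(P(-781, -657) + r(-159)) = 1/((-194 - 781 - 194*(-657) - 781*(-657)) + 72) = 1/((-194 - 781 + 127458 + 513117) + 72) = 1/(639600 + 72) = 1/639672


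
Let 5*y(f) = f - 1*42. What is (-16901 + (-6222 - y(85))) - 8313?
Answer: -157223/5 ≈ -31445.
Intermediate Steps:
y(f) = -42/5 + f/5 (y(f) = (f - 1*42)/5 = (f - 42)/5 = (-42 + f)/5 = -42/5 + f/5)
(-16901 + (-6222 - y(85))) - 8313 = (-16901 + (-6222 - (-42/5 + (1/5)*85))) - 8313 = (-16901 + (-6222 - (-42/5 + 17))) - 8313 = (-16901 + (-6222 - 1*43/5)) - 8313 = (-16901 + (-6222 - 43/5)) - 8313 = (-16901 - 31153/5) - 8313 = -115658/5 - 8313 = -157223/5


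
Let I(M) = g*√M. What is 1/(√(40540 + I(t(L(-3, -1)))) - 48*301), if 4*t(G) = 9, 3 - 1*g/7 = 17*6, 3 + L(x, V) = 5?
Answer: -28896/417410407 - √158002/417410407 ≈ -7.0179e-5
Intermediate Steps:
L(x, V) = 2 (L(x, V) = -3 + 5 = 2)
g = -693 (g = 21 - 119*6 = 21 - 7*102 = 21 - 714 = -693)
t(G) = 9/4 (t(G) = (¼)*9 = 9/4)
I(M) = -693*√M
1/(√(40540 + I(t(L(-3, -1)))) - 48*301) = 1/(√(40540 - 693*√(9/4)) - 48*301) = 1/(√(40540 - 693*3/2) - 14448) = 1/(√(40540 - 2079/2) - 14448) = 1/(√(79001/2) - 14448) = 1/(√158002/2 - 14448) = 1/(-14448 + √158002/2)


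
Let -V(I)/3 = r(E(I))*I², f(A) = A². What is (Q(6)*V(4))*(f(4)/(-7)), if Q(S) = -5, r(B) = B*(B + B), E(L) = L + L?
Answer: -491520/7 ≈ -70217.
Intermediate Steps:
E(L) = 2*L
r(B) = 2*B² (r(B) = B*(2*B) = 2*B²)
V(I) = -24*I⁴ (V(I) = -3*2*(2*I)²*I² = -3*2*(4*I²)*I² = -3*8*I²*I² = -24*I⁴)
(Q(6)*V(4))*(f(4)/(-7)) = (-(-120)*4⁴)*(4²/(-7)) = (-(-120)*256)*(16*(-⅐)) = -5*(-6144)*(-16/7) = 30720*(-16/7) = -491520/7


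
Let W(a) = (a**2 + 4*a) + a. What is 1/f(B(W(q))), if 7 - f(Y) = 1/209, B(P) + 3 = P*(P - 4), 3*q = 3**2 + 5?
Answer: 209/1462 ≈ 0.14295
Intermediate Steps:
q = 14/3 (q = (3**2 + 5)/3 = (9 + 5)/3 = (1/3)*14 = 14/3 ≈ 4.6667)
W(a) = a**2 + 5*a
B(P) = -3 + P*(-4 + P) (B(P) = -3 + P*(P - 4) = -3 + P*(-4 + P))
f(Y) = 1462/209 (f(Y) = 7 - 1/209 = 1462/209)
1/f(B(W(q))) = 1/(1462/209) = 209/1462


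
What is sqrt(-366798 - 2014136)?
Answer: I*sqrt(2380934) ≈ 1543.0*I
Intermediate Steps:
sqrt(-366798 - 2014136) = sqrt(-2380934) = I*sqrt(2380934)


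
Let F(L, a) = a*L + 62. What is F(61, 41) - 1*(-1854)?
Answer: 4417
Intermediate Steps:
F(L, a) = 62 + L*a (F(L, a) = L*a + 62 = 62 + L*a)
F(61, 41) - 1*(-1854) = (62 + 61*41) - 1*(-1854) = (62 + 2501) + 1854 = 2563 + 1854 = 4417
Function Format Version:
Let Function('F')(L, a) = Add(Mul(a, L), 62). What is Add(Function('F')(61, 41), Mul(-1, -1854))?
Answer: 4417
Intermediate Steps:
Function('F')(L, a) = Add(62, Mul(L, a)) (Function('F')(L, a) = Add(Mul(L, a), 62) = Add(62, Mul(L, a)))
Add(Function('F')(61, 41), Mul(-1, -1854)) = Add(Add(62, Mul(61, 41)), Mul(-1, -1854)) = Add(Add(62, 2501), 1854) = Add(2563, 1854) = 4417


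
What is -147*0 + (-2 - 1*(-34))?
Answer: 32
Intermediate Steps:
-147*0 + (-2 - 1*(-34)) = 0 + (-2 + 34) = 0 + 32 = 32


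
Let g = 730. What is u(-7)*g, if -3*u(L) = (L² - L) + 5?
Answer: -44530/3 ≈ -14843.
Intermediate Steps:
u(L) = -5/3 - L²/3 + L/3 (u(L) = -((L² - L) + 5)/3 = -(5 + L² - L)/3 = -5/3 - L²/3 + L/3)
u(-7)*g = (-5/3 - ⅓*(-7)² + (⅓)*(-7))*730 = (-5/3 - ⅓*49 - 7/3)*730 = (-5/3 - 49/3 - 7/3)*730 = -61/3*730 = -44530/3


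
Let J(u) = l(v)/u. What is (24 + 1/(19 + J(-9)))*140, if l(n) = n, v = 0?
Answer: 63980/19 ≈ 3367.4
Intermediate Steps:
J(u) = 0 (J(u) = 0/u = 0)
(24 + 1/(19 + J(-9)))*140 = (24 + 1/(19 + 0))*140 = (24 + 1/19)*140 = (457/19)*140 = 63980/19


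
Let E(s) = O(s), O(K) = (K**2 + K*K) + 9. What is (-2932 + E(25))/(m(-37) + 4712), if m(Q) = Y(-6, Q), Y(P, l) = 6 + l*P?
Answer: -1673/4940 ≈ -0.33866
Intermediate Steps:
O(K) = 9 + 2*K**2 (O(K) = (K**2 + K**2) + 9 = 2*K**2 + 9 = 9 + 2*K**2)
E(s) = 9 + 2*s**2
Y(P, l) = 6 + P*l
m(Q) = 6 - 6*Q
(-2932 + E(25))/(m(-37) + 4712) = (-2932 + (9 + 2*25**2))/((6 - 6*(-37)) + 4712) = (-2932 + (9 + 2*625))/((6 + 222) + 4712) = (-2932 + (9 + 1250))/(228 + 4712) = (-2932 + 1259)/4940 = -1673*1/4940 = -1673/4940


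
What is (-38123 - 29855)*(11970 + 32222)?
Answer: -3004083776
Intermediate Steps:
(-38123 - 29855)*(11970 + 32222) = -67978*44192 = -3004083776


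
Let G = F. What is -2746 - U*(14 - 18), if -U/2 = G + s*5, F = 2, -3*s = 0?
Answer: -2762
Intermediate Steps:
s = 0 (s = -⅓*0 = 0)
G = 2
U = -4 (U = -2*(2 + 0*5) = -2*(2 + 0) = -2*2 = -4)
-2746 - U*(14 - 18) = -2746 - (-4)*(14 - 18) = -2746 - (-4)*(-4) = -2746 - 1*16 = -2746 - 16 = -2762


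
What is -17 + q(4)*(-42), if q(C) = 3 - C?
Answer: 25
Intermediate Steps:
-17 + q(4)*(-42) = -17 + (3 - 1*4)*(-42) = -17 + (3 - 4)*(-42) = -17 - 1*(-42) = -17 + 42 = 25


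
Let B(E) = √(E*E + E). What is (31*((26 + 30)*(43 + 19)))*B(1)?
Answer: 107632*√2 ≈ 1.5221e+5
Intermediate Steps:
B(E) = √(E + E²) (B(E) = √(E² + E) = √(E + E²))
(31*((26 + 30)*(43 + 19)))*B(1) = (31*((26 + 30)*(43 + 19)))*√(1*(1 + 1)) = (31*(56*62))*√(1*2) = (31*3472)*√2 = 107632*√2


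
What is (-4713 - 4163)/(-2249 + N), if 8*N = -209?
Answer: 71008/18201 ≈ 3.9013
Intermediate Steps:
N = -209/8 (N = (1/8)*(-209) = -209/8 ≈ -26.125)
(-4713 - 4163)/(-2249 + N) = (-4713 - 4163)/(-2249 - 209/8) = -8876/(-18201/8) = -8876*(-8/18201) = 71008/18201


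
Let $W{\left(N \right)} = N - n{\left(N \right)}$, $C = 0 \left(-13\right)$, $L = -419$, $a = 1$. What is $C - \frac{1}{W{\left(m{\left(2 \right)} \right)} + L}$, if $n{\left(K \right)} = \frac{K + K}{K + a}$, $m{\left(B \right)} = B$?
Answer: $\frac{3}{1255} \approx 0.0023904$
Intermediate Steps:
$n{\left(K \right)} = \frac{2 K}{1 + K}$ ($n{\left(K \right)} = \frac{K + K}{K + 1} = \frac{2 K}{1 + K}$)
$C = 0$
$W{\left(N \right)} = N - \frac{2 N}{1 + N}$
$C - \frac{1}{W{\left(m{\left(2 \right)} \right)} + L} = 0 - \frac{1}{\frac{2 \left(-1 + 2\right)}{1 + 2} - 419} = 0 - \frac{1}{2 \cdot \frac{1}{3} \cdot 1 - 419} = 0 - \frac{1}{\frac{2}{3} - 419} = 0 - \frac{1}{- \frac{1255}{3}} = 0 - - \frac{3}{1255} = 0 + \frac{3}{1255} = \frac{3}{1255}$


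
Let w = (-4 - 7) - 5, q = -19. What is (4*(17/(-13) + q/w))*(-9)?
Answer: 225/52 ≈ 4.3269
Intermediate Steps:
w = -16 (w = -11 - 5 = -16)
(4*(17/(-13) + q/w))*(-9) = (4*(17/(-13) - 19/(-16)))*(-9) = (4*(17*(-1/13) - 19*(-1/16)))*(-9) = (4*(-17/13 + 19/16))*(-9) = (4*(-25/208))*(-9) = -25/52*(-9) = 225/52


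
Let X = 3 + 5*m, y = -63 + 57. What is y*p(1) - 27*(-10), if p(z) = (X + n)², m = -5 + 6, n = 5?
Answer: -744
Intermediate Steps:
m = 1
y = -6
X = 8 (X = 3 + 5*1 = 3 + 5 = 8)
p(z) = 169 (p(z) = (8 + 5)² = 13² = 169)
y*p(1) - 27*(-10) = -6*169 - 27*(-10) = -1014 - 1*(-270) = -1014 + 270 = -744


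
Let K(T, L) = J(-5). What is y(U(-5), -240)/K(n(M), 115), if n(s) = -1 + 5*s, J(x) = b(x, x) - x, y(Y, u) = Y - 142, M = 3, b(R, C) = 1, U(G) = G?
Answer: -49/2 ≈ -24.500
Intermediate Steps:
y(Y, u) = -142 + Y
J(x) = 1 - x
K(T, L) = 6 (K(T, L) = 1 - 1*(-5) = 1 + 5 = 6)
y(U(-5), -240)/K(n(M), 115) = (-142 - 5)/6 = -147*⅙ = -49/2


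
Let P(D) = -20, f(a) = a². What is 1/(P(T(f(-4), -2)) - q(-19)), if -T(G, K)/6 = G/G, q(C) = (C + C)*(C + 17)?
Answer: -1/96 ≈ -0.010417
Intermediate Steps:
q(C) = 2*C*(17 + C) (q(C) = (2*C)*(17 + C) = 2*C*(17 + C))
T(G, K) = -6 (T(G, K) = -6*G/G = -6*1 = -6)
1/(P(T(f(-4), -2)) - q(-19)) = 1/(-20 - 2*(-19)*(17 - 19)) = 1/(-20 - 2*(-19)*(-2)) = 1/(-20 - 1*76) = 1/(-20 - 76) = 1/(-96) = -1/96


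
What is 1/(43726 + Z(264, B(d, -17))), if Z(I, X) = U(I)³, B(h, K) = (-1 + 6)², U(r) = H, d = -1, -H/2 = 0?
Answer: 1/43726 ≈ 2.2870e-5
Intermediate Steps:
H = 0 (H = -2*0 = 0)
U(r) = 0
B(h, K) = 25 (B(h, K) = 5² = 25)
Z(I, X) = 0 (Z(I, X) = 0³ = 0)
1/(43726 + Z(264, B(d, -17))) = 1/(43726 + 0) = 1/43726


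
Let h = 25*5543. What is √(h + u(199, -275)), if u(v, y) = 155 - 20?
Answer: √138710 ≈ 372.44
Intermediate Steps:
u(v, y) = 135
h = 138575
√(h + u(199, -275)) = √(138575 + 135) = √138710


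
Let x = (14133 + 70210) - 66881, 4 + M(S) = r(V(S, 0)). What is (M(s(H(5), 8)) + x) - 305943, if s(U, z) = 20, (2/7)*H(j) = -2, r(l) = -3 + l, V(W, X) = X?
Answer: -288488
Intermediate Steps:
H(j) = -7 (H(j) = (7/2)*(-2) = -7)
M(S) = -7 (M(S) = -4 + (-3 + 0) = -4 - 3 = -7)
x = 17462 (x = 84343 - 66881 = 17462)
(M(s(H(5), 8)) + x) - 305943 = (-7 + 17462) - 305943 = 17455 - 305943 = -288488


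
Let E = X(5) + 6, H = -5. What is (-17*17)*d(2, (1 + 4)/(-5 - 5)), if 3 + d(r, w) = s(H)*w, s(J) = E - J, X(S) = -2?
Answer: 4335/2 ≈ 2167.5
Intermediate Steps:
E = 4 (E = -2 + 6 = 4)
s(J) = 4 - J
d(r, w) = -3 + 9*w (d(r, w) = -3 + (4 - 1*(-5))*w = -3 + (4 + 5)*w = -3 + 9*w)
(-17*17)*d(2, (1 + 4)/(-5 - 5)) = (-17*17)*(-3 + 9*((1 + 4)/(-5 - 5))) = -289*(-3 + 9*(5/(-10))) = -289*(-3 + 9*(5*(-1/10))) = -289*(-3 + 9*(-1/2)) = -289*(-3 - 9/2) = -289*(-15/2) = 4335/2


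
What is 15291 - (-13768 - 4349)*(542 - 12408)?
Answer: -214961031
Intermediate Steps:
15291 - (-13768 - 4349)*(542 - 12408) = 15291 - (-18117)*(-11866) = 15291 - 1*214976322 = 15291 - 214976322 = -214961031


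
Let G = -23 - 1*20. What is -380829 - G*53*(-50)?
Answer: -494779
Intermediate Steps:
G = -43 (G = -23 - 20 = -43)
-380829 - G*53*(-50) = -380829 - (-43*53)*(-50) = -380829 - (-2279)*(-50) = -380829 - 1*113950 = -380829 - 113950 = -494779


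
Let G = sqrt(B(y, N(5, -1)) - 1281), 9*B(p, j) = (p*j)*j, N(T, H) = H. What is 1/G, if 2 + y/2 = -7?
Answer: -I*sqrt(1283)/1283 ≈ -0.027918*I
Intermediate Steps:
y = -18 (y = -4 + 2*(-7) = -4 - 14 = -18)
B(p, j) = p*j**2/9 (B(p, j) = ((p*j)*j)/9 = ((j*p)*j)/9 = (p*j**2)/9 = p*j**2/9)
G = I*sqrt(1283) (G = sqrt((1/9)*(-18)*(-1)**2 - 1281) = sqrt((1/9)*(-18)*1 - 1281) = sqrt(-2 - 1281) = sqrt(-1283) = I*sqrt(1283) ≈ 35.819*I)
1/G = 1/(I*sqrt(1283)) = -I*sqrt(1283)/1283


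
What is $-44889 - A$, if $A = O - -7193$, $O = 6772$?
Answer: $-58854$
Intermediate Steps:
$A = 13965$ ($A = 6772 - -7193 = 6772 + 7193 = 13965$)
$-44889 - A = -44889 - 13965 = -58854$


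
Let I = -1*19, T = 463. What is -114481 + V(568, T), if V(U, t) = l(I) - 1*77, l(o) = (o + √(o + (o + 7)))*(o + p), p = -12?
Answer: -113969 - 31*I*√31 ≈ -1.1397e+5 - 172.6*I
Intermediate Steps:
I = -19
l(o) = (-12 + o)*(o + √(7 + 2*o)) (l(o) = (o + √(o + (o + 7)))*(o - 12) = (o + √(o + (7 + o)))*(-12 + o) = (o + √(7 + 2*o))*(-12 + o) = (-12 + o)*(o + √(7 + 2*o)))
V(U, t) = 512 - 31*I*√31 (V(U, t) = ((-19)² - 12*(-19) - 12*√(7 + 2*(-19)) - 19*√(7 + 2*(-19))) - 1*77 = (361 + 228 - 12*√(7 - 38) - 19*√(7 - 38)) - 77 = (361 + 228 - 12*I*√31 - 19*I*√31) - 77 = (589 - 31*I*√31) - 77 = 512 - 31*I*√31)
-114481 + V(568, T) = -114481 + (512 - 31*I*√31) = -113969 - 31*I*√31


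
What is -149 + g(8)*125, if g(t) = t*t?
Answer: 7851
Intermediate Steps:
g(t) = t²
-149 + g(8)*125 = -149 + 8²*125 = -149 + 64*125 = -149 + 8000 = 7851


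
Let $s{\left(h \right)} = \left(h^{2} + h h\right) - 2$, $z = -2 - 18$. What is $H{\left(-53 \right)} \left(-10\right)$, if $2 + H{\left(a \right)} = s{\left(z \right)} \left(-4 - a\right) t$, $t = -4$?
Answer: $1564100$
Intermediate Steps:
$z = -20$ ($z = -2 - 18 = -20$)
$s{\left(h \right)} = -2 + 2 h^{2}$ ($s{\left(h \right)} = \left(h^{2} + h^{2}\right) - 2 = 2 h^{2} - 2 = -2 + 2 h^{2}$)
$H{\left(a \right)} = 12766 + 3192 a$ ($H{\left(a \right)} = -2 + \left(-2 + 2 \left(-20\right)^{2}\right) \left(-4 - a\right) \left(-4\right) = -2 + \left(-2 + 2 \cdot 400\right) \left(-4 - a\right) \left(-4\right) = -2 + \left(-2 + 800\right) \left(-4 - a\right) \left(-4\right) = -2 + 798 \left(-4 - a\right) \left(-4\right) = -2 + \left(-3192 - 798 a\right) \left(-4\right) = -2 + \left(12768 + 3192 a\right) = 12766 + 3192 a$)
$H{\left(-53 \right)} \left(-10\right) = \left(12766 + 3192 \left(-53\right)\right) \left(-10\right) = \left(12766 - 169176\right) \left(-10\right) = \left(-156410\right) \left(-10\right) = 1564100$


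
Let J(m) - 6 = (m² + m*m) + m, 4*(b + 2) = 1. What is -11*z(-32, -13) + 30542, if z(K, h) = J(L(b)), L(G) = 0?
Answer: 30476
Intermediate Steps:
b = -7/4 (b = -2 + (¼)*1 = -2 + ¼ = -7/4 ≈ -1.7500)
J(m) = 6 + m + 2*m² (J(m) = 6 + ((m² + m*m) + m) = 6 + ((m² + m²) + m) = 6 + (2*m² + m) = 6 + (m + 2*m²) = 6 + m + 2*m²)
z(K, h) = 6 (z(K, h) = 6 + 0 + 2*0² = 6 + 0 + 2*0 = 6 + 0 + 0 = 6)
-11*z(-32, -13) + 30542 = -11*6 + 30542 = -66 + 30542 = 30476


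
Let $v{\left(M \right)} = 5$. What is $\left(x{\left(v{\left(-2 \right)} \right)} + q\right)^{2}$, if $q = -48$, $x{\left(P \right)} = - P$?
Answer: $2809$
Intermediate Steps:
$\left(x{\left(v{\left(-2 \right)} \right)} + q\right)^{2} = \left(\left(-1\right) 5 - 48\right)^{2} = \left(-5 - 48\right)^{2} = \left(-53\right)^{2} = 2809$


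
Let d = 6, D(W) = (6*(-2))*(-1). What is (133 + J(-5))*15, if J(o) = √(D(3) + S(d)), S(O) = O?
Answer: 1995 + 45*√2 ≈ 2058.6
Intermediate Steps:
D(W) = 12 (D(W) = -12*(-1) = 12)
J(o) = 3*√2 (J(o) = √(12 + 6) = √18 = 3*√2)
(133 + J(-5))*15 = (133 + 3*√2)*15 = 1995 + 45*√2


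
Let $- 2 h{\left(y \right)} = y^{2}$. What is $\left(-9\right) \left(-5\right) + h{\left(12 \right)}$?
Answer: $-27$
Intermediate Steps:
$h{\left(y \right)} = - \frac{y^{2}}{2}$
$\left(-9\right) \left(-5\right) + h{\left(12 \right)} = \left(-9\right) \left(-5\right) - \frac{12^{2}}{2} = 45 - 72 = -27$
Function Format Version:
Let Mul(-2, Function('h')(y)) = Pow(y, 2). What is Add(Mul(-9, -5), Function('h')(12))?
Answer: -27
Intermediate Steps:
Function('h')(y) = Mul(Rational(-1, 2), Pow(y, 2))
Add(Mul(-9, -5), Function('h')(12)) = Add(Mul(-9, -5), Mul(Rational(-1, 2), Pow(12, 2))) = Add(45, Mul(Rational(-1, 2), 144)) = Add(45, -72) = -27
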